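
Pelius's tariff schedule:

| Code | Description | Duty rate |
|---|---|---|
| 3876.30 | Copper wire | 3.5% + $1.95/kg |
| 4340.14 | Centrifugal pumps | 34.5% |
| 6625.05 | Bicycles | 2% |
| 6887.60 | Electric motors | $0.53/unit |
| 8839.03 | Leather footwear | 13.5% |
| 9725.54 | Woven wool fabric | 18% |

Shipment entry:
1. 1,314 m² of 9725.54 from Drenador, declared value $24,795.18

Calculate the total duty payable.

$4,463.13

Line 1 (9725.54, Drenador, 1,314 m², $24,795.18):
Base rate for 9725.54 is 18%.
Duty = $24,795.18 × 18% = $4,463.13.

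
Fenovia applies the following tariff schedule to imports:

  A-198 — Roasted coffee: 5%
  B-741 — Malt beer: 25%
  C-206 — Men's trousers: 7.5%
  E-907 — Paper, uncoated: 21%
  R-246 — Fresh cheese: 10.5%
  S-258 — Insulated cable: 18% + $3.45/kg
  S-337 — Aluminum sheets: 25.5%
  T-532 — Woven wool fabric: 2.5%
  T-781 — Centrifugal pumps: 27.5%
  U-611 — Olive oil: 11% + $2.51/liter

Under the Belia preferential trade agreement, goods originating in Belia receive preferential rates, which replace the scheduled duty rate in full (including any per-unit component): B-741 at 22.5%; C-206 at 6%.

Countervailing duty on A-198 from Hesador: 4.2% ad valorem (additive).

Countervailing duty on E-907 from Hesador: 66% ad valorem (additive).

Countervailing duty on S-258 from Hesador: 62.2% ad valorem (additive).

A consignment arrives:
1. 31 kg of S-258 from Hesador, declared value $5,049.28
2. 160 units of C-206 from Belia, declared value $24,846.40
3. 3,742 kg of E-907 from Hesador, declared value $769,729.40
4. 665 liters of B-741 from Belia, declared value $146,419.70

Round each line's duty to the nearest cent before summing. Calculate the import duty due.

Line 1 (S-258, Hesador, 31 kg, $5,049.28):
Base rate for S-258 is 18% + $3.45/kg.
Additional duty on S-258 from Hesador: +62.2%. Applied ad valorem rate: 18% + 62.2% = 80.2%.
Duty = $5,049.28 × 80.2% + 31 × $3.45 = $4,156.47.
Line 2 (C-206, Belia, 160 units, $24,846.40):
Base rate for C-206 is 7.5%.
Origin Belia qualifies under the Fenovia–Belia agreement and C-206 is covered: preferential rate 6% applies instead.
Duty = $24,846.40 × 6% = $1,490.78.
Line 3 (E-907, Hesador, 3,742 kg, $769,729.40):
Base rate for E-907 is 21%.
Additional duty on E-907 from Hesador: +66%. Applied ad valorem rate: 21% + 66% = 87%.
Duty = $769,729.40 × 87% = $669,664.58.
Line 4 (B-741, Belia, 665 liters, $146,419.70):
Base rate for B-741 is 25%.
Origin Belia qualifies under the Fenovia–Belia agreement and B-741 is covered: preferential rate 22.5% applies instead.
Duty = $146,419.70 × 22.5% = $32,944.43.
Total = $4,156.47 + $1,490.78 + $669,664.58 + $32,944.43 = $708,256.26.

$708,256.26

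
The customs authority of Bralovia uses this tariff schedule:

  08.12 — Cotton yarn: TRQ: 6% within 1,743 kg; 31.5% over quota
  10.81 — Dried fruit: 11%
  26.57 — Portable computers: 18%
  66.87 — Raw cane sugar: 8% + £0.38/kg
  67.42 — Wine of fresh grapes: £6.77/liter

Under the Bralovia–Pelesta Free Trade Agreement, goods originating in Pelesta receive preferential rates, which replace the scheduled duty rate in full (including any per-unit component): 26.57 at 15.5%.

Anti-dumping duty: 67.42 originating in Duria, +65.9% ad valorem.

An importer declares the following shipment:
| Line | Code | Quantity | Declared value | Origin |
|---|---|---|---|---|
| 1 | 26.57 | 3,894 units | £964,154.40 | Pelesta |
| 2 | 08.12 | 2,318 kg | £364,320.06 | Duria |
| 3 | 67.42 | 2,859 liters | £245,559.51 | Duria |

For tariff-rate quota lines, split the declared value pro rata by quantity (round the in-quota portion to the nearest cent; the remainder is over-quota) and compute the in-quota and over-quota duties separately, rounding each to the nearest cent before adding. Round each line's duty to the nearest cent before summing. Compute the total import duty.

Line 1 (26.57, Pelesta, 3,894 units, £964,154.40):
Base rate for 26.57 is 18%.
Origin Pelesta qualifies under the Bralovia–Pelesta agreement and 26.57 is covered: preferential rate 15.5% applies instead.
Duty = £964,154.40 × 15.5% = £149,443.93.
Line 2 (08.12, Duria, 2,318 kg, £364,320.06):
Code 08.12 is under a tariff-rate quota (threshold 1,743 kg). In-quota: 1,743 kg at 6%; over-quota: 575 kg at 31.5%.
Pro-rata value split: in-quota = £364,320.06 × 1,743/2,318 = £273,947.31; over-quota = £364,320.06 − £273,947.31 = £90,372.75.
In-quota duty = £273,947.31 × 6% = £16,436.84. Over-quota duty = £90,372.75 × 31.5% = £28,467.42.
Line duty = £16,436.84 + £28,467.42 = £44,904.26.
Line 3 (67.42, Duria, 2,859 liters, £245,559.51):
Base rate for 67.42 is £6.77/liter.
Additional duty on 67.42 from Duria: +65.9% ad valorem. Applied ad valorem rate = 65.9%.
Duty = £245,559.51 × 65.9% + 2,859 × £6.77 = £181,179.15.
Total = £149,443.93 + £44,904.26 + £181,179.15 = £375,527.34.

£375,527.34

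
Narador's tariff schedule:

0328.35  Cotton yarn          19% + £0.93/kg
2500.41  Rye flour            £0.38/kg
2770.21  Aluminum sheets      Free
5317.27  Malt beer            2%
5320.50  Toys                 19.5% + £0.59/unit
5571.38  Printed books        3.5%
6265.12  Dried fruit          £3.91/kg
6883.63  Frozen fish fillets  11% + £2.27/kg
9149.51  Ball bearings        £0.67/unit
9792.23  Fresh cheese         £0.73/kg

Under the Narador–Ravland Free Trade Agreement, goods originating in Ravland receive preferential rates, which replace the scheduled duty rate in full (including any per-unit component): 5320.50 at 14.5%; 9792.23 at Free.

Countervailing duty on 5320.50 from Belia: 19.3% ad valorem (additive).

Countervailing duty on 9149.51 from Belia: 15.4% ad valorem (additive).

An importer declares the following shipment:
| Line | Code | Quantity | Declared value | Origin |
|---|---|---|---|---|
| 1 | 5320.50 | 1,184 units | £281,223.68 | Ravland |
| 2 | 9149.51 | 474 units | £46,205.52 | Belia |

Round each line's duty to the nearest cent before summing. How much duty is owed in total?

Line 1 (5320.50, Ravland, 1,184 units, £281,223.68):
Base rate for 5320.50 is 19.5% + £0.59/unit.
Origin Ravland qualifies under the Narador–Ravland agreement and 5320.50 is covered: preferential rate 14.5% applies instead.
The additional-duty order on 5320.50 targets Belia, not Ravland; it does not apply.
Duty = £281,223.68 × 14.5% = £40,777.43.
Line 2 (9149.51, Belia, 474 units, £46,205.52):
Base rate for 9149.51 is £0.67/unit.
Additional duty on 9149.51 from Belia: +15.4% ad valorem. Applied ad valorem rate = 15.4%.
Duty = £46,205.52 × 15.4% + 474 × £0.67 = £7,433.23.
Total = £40,777.43 + £7,433.23 = £48,210.66.

£48,210.66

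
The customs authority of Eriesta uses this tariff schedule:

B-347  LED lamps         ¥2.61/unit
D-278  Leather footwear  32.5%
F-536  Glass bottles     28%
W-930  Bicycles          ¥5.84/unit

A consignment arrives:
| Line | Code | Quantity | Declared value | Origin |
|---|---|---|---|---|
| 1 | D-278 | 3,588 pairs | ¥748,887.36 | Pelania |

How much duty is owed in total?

Line 1 (D-278, Pelania, 3,588 pairs, ¥748,887.36):
Base rate for D-278 is 32.5%.
Duty = ¥748,887.36 × 32.5% = ¥243,388.39.

¥243,388.39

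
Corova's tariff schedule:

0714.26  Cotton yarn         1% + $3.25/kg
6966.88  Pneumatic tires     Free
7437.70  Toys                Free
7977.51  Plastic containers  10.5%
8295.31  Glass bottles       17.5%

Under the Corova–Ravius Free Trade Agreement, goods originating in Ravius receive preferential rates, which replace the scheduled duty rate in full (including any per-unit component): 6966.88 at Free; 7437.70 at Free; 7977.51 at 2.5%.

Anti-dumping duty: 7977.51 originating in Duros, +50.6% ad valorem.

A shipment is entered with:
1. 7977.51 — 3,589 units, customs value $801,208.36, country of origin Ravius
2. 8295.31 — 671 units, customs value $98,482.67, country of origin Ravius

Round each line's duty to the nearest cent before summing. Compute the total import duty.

$37,264.68

Line 1 (7977.51, Ravius, 3,589 units, $801,208.36):
Base rate for 7977.51 is 10.5%.
Origin Ravius qualifies under the Corova–Ravius agreement and 7977.51 is covered: preferential rate 2.5% applies instead.
The additional-duty order on 7977.51 targets Duros, not Ravius; it does not apply.
Duty = $801,208.36 × 2.5% = $20,030.21.
Line 2 (8295.31, Ravius, 671 units, $98,482.67):
Base rate for 8295.31 is 17.5%.
Origin Ravius is the FTA partner but 8295.31 is not on the preference list; base rate stands.
Duty = $98,482.67 × 17.5% = $17,234.47.
Total = $20,030.21 + $17,234.47 = $37,264.68.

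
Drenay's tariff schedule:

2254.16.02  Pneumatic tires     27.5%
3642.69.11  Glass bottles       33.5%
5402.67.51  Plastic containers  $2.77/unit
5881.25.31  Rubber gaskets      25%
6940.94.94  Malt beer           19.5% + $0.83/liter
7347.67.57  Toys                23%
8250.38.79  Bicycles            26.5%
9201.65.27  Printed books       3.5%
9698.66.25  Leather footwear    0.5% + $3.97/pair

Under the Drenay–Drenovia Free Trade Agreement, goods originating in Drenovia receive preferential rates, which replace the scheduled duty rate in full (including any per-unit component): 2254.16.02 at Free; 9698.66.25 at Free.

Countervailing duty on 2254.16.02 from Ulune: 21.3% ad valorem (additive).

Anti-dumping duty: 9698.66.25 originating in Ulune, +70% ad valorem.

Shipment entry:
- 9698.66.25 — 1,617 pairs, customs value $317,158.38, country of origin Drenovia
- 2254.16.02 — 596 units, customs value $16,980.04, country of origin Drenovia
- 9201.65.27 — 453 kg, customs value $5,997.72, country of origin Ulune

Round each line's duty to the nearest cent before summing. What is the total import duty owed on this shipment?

$209.92

Line 1 (9698.66.25, Drenovia, 1,617 pairs, $317,158.38):
Base rate for 9698.66.25 is 0.5% + $3.97/pair.
Origin Drenovia qualifies under the Drenay–Drenovia agreement and 9698.66.25 is covered: preferential rate Free applies instead.
The additional-duty order on 9698.66.25 targets Ulune, not Drenovia; it does not apply.
Duty = $317,158.38 × 0% = $0.00.
Line 2 (2254.16.02, Drenovia, 596 units, $16,980.04):
Base rate for 2254.16.02 is 27.5%.
Origin Drenovia qualifies under the Drenay–Drenovia agreement and 2254.16.02 is covered: preferential rate Free applies instead.
The additional-duty order on 2254.16.02 targets Ulune, not Drenovia; it does not apply.
Duty = $16,980.04 × 0% = $0.00.
Line 3 (9201.65.27, Ulune, 453 kg, $5,997.72):
Base rate for 9201.65.27 is 3.5%.
Duty = $5,997.72 × 3.5% = $209.92.
Total = $0.00 + $0.00 + $209.92 = $209.92.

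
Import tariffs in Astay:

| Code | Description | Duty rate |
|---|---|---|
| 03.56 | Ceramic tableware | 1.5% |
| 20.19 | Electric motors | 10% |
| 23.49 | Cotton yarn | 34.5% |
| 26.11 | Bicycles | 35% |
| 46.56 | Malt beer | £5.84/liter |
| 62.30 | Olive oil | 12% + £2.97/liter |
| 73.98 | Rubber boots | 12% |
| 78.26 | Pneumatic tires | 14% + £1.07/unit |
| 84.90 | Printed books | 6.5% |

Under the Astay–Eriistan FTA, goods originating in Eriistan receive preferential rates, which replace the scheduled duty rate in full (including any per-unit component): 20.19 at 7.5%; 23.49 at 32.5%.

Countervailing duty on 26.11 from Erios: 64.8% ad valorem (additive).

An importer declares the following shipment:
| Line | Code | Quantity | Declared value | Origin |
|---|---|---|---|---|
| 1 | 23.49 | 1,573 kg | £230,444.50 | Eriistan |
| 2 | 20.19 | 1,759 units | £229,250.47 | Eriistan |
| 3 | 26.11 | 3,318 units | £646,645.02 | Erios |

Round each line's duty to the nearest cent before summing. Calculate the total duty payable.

£737,439.98

Line 1 (23.49, Eriistan, 1,573 kg, £230,444.50):
Base rate for 23.49 is 34.5%.
Origin Eriistan qualifies under the Astay–Eriistan agreement and 23.49 is covered: preferential rate 32.5% applies instead.
Duty = £230,444.50 × 32.5% = £74,894.46.
Line 2 (20.19, Eriistan, 1,759 units, £229,250.47):
Base rate for 20.19 is 10%.
Origin Eriistan qualifies under the Astay–Eriistan agreement and 20.19 is covered: preferential rate 7.5% applies instead.
Duty = £229,250.47 × 7.5% = £17,193.79.
Line 3 (26.11, Erios, 3,318 units, £646,645.02):
Base rate for 26.11 is 35%.
Additional duty on 26.11 from Erios: +64.8%. Applied ad valorem rate: 35% + 64.8% = 99.8%.
Duty = £646,645.02 × 99.8% = £645,351.73.
Total = £74,894.46 + £17,193.79 + £645,351.73 = £737,439.98.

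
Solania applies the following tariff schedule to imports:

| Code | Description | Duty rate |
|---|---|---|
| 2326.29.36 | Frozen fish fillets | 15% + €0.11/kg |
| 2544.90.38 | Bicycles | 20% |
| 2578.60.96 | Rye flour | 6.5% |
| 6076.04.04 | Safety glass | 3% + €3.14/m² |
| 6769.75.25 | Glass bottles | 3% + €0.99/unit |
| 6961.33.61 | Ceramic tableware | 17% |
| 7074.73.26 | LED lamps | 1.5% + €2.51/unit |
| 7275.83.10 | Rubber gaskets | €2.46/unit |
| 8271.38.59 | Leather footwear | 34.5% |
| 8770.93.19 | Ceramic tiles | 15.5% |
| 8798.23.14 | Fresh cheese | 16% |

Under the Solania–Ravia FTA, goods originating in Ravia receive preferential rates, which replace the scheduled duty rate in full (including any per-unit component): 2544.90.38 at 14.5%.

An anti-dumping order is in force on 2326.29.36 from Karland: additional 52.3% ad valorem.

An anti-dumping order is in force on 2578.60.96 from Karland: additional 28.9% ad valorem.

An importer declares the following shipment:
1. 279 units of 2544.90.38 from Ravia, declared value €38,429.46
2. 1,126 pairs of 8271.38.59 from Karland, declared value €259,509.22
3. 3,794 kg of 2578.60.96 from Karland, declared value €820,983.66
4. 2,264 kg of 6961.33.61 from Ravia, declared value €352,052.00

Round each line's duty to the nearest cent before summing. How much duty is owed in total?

Line 1 (2544.90.38, Ravia, 279 units, €38,429.46):
Base rate for 2544.90.38 is 20%.
Origin Ravia qualifies under the Solania–Ravia agreement and 2544.90.38 is covered: preferential rate 14.5% applies instead.
Duty = €38,429.46 × 14.5% = €5,572.27.
Line 2 (8271.38.59, Karland, 1,126 pairs, €259,509.22):
Base rate for 8271.38.59 is 34.5%.
Duty = €259,509.22 × 34.5% = €89,530.68.
Line 3 (2578.60.96, Karland, 3,794 kg, €820,983.66):
Base rate for 2578.60.96 is 6.5%.
Additional duty on 2578.60.96 from Karland: +28.9%. Applied ad valorem rate: 6.5% + 28.9% = 35.4%.
Duty = €820,983.66 × 35.4% = €290,628.22.
Line 4 (6961.33.61, Ravia, 2,264 kg, €352,052.00):
Base rate for 6961.33.61 is 17%.
Origin Ravia is the FTA partner but 6961.33.61 is not on the preference list; base rate stands.
Duty = €352,052.00 × 17% = €59,848.84.
Total = €5,572.27 + €89,530.68 + €290,628.22 + €59,848.84 = €445,580.01.

€445,580.01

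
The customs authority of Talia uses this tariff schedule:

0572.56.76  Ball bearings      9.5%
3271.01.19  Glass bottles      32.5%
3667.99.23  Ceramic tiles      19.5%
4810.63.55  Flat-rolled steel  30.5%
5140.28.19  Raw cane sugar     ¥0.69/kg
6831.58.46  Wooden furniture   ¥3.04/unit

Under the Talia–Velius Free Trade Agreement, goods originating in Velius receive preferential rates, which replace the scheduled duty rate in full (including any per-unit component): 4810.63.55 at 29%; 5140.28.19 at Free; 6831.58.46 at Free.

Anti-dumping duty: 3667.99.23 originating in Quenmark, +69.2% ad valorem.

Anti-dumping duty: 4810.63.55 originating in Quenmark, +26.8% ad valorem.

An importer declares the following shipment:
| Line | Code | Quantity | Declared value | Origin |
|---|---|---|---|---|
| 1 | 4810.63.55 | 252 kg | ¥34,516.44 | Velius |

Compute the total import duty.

¥10,009.77

Line 1 (4810.63.55, Velius, 252 kg, ¥34,516.44):
Base rate for 4810.63.55 is 30.5%.
Origin Velius qualifies under the Talia–Velius agreement and 4810.63.55 is covered: preferential rate 29% applies instead.
The additional-duty order on 4810.63.55 targets Quenmark, not Velius; it does not apply.
Duty = ¥34,516.44 × 29% = ¥10,009.77.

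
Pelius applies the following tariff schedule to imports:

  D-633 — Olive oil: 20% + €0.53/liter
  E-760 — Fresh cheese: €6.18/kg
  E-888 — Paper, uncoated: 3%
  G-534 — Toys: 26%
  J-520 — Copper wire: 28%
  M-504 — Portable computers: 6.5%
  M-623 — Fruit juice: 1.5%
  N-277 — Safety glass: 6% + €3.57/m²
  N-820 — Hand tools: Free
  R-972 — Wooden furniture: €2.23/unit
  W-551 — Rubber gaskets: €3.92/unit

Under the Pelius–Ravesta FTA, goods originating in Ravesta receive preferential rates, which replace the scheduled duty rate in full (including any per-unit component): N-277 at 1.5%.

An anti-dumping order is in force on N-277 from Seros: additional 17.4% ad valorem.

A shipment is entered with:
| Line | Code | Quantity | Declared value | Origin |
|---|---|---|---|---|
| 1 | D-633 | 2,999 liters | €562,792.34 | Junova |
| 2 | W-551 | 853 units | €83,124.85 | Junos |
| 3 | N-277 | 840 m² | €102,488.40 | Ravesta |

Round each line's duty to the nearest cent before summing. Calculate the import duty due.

€119,029.03

Line 1 (D-633, Junova, 2,999 liters, €562,792.34):
Base rate for D-633 is 20% + €0.53/liter.
Duty = €562,792.34 × 20% + 2,999 × €0.53 = €114,147.94.
Line 2 (W-551, Junos, 853 units, €83,124.85):
Base rate for W-551 is €3.92/unit.
Duty = 853 × €3.92 = €3,343.76.
Line 3 (N-277, Ravesta, 840 m², €102,488.40):
Base rate for N-277 is 6% + €3.57/m².
Origin Ravesta qualifies under the Pelius–Ravesta agreement and N-277 is covered: preferential rate 1.5% applies instead.
The additional-duty order on N-277 targets Seros, not Ravesta; it does not apply.
Duty = €102,488.40 × 1.5% = €1,537.33.
Total = €114,147.94 + €3,343.76 + €1,537.33 = €119,029.03.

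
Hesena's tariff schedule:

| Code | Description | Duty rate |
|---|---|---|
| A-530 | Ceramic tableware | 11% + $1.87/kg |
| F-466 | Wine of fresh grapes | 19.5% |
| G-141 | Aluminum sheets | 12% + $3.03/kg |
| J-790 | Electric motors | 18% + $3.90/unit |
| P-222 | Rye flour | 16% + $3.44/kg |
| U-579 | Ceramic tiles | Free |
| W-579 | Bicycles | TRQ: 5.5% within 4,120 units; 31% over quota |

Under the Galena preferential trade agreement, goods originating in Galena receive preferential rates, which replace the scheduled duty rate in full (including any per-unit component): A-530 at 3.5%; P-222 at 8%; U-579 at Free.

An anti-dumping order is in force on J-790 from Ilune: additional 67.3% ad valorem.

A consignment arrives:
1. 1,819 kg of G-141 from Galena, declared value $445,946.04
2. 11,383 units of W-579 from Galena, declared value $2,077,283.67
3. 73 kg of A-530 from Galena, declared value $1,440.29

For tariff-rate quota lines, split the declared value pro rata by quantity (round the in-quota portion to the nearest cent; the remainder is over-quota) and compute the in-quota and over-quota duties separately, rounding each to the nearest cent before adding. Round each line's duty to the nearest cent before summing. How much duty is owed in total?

Line 1 (G-141, Galena, 1,819 kg, $445,946.04):
Base rate for G-141 is 12% + $3.03/kg.
Origin Galena is the FTA partner but G-141 is not on the preference list; base rate stands.
Duty = $445,946.04 × 12% + 1,819 × $3.03 = $59,025.09.
Line 2 (W-579, Galena, 11,383 units, $2,077,283.67):
Code W-579 is under a tariff-rate quota (threshold 4,120 units). In-quota: 4,120 units at 5.5%; over-quota: 7,263 units at 31%.
Pro-rata value split: in-quota = $2,077,283.67 × 4,120/11,383 = $751,858.80; over-quota = $2,077,283.67 − $751,858.80 = $1,325,424.87.
In-quota duty = $751,858.80 × 5.5% = $41,352.23. Over-quota duty = $1,325,424.87 × 31% = $410,881.71.
Line duty = $41,352.23 + $410,881.71 = $452,233.94.
Line 3 (A-530, Galena, 73 kg, $1,440.29):
Base rate for A-530 is 11% + $1.87/kg.
Origin Galena qualifies under the Hesena–Galena agreement and A-530 is covered: preferential rate 3.5% applies instead.
Duty = $1,440.29 × 3.5% = $50.41.
Total = $59,025.09 + $452,233.94 + $50.41 = $511,309.44.

$511,309.44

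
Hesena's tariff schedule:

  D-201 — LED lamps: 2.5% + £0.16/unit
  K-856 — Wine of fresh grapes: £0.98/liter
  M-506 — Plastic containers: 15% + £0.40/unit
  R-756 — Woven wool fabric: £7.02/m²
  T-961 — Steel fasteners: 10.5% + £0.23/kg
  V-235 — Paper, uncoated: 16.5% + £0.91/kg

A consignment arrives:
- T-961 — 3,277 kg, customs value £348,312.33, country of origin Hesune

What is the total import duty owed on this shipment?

£37,326.50

Line 1 (T-961, Hesune, 3,277 kg, £348,312.33):
Base rate for T-961 is 10.5% + £0.23/kg.
Duty = £348,312.33 × 10.5% + 3,277 × £0.23 = £37,326.50.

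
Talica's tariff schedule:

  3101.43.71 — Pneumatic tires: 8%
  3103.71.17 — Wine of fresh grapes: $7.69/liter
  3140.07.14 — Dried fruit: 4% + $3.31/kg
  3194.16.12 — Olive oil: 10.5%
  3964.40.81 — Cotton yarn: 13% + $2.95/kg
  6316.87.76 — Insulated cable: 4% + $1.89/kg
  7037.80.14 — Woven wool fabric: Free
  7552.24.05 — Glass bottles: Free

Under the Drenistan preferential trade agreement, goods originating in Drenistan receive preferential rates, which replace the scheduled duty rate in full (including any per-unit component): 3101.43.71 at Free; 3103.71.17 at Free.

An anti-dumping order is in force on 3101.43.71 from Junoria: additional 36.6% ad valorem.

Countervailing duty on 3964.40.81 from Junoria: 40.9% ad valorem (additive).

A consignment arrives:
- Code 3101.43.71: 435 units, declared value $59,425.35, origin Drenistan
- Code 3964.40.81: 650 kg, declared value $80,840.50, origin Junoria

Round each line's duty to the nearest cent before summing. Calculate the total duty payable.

Line 1 (3101.43.71, Drenistan, 435 units, $59,425.35):
Base rate for 3101.43.71 is 8%.
Origin Drenistan qualifies under the Talica–Drenistan agreement and 3101.43.71 is covered: preferential rate Free applies instead.
The additional-duty order on 3101.43.71 targets Junoria, not Drenistan; it does not apply.
Duty = $59,425.35 × 0% = $0.00.
Line 2 (3964.40.81, Junoria, 650 kg, $80,840.50):
Base rate for 3964.40.81 is 13% + $2.95/kg.
Additional duty on 3964.40.81 from Junoria: +40.9%. Applied ad valorem rate: 13% + 40.9% = 53.9%.
Duty = $80,840.50 × 53.9% + 650 × $2.95 = $45,490.53.
Total = $0.00 + $45,490.53 = $45,490.53.

$45,490.53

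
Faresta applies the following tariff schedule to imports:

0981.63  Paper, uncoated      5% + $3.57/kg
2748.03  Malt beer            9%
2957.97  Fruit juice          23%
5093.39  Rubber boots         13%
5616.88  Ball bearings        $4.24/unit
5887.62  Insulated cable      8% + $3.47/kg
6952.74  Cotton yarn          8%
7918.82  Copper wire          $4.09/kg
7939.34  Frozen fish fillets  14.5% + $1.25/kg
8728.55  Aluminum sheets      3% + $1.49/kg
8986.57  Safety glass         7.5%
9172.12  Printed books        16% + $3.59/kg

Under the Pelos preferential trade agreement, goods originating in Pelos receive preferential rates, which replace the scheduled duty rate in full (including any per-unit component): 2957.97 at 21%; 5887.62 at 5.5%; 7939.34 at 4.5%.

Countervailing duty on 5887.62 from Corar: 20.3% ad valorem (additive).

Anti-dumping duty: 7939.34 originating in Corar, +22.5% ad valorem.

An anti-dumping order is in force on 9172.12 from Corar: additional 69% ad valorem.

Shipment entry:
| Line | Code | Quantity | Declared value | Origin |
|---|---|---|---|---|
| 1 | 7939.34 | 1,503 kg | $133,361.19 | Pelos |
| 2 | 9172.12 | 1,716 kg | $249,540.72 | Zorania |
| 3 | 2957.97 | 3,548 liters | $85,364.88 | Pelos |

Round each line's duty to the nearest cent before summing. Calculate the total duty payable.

Line 1 (7939.34, Pelos, 1,503 kg, $133,361.19):
Base rate for 7939.34 is 14.5% + $1.25/kg.
Origin Pelos qualifies under the Faresta–Pelos agreement and 7939.34 is covered: preferential rate 4.5% applies instead.
The additional-duty order on 7939.34 targets Corar, not Pelos; it does not apply.
Duty = $133,361.19 × 4.5% = $6,001.25.
Line 2 (9172.12, Zorania, 1,716 kg, $249,540.72):
Base rate for 9172.12 is 16% + $3.59/kg.
The additional-duty order on 9172.12 targets Corar, not Zorania; it does not apply.
Duty = $249,540.72 × 16% + 1,716 × $3.59 = $46,086.96.
Line 3 (2957.97, Pelos, 3,548 liters, $85,364.88):
Base rate for 2957.97 is 23%.
Origin Pelos qualifies under the Faresta–Pelos agreement and 2957.97 is covered: preferential rate 21% applies instead.
Duty = $85,364.88 × 21% = $17,926.62.
Total = $6,001.25 + $46,086.96 + $17,926.62 = $70,014.83.

$70,014.83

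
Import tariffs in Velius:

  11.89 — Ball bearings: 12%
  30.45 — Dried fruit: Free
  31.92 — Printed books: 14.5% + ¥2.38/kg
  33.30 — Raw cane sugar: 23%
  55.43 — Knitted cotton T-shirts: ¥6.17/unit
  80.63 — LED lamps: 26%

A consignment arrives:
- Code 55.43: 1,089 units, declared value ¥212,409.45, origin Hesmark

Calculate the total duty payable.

Line 1 (55.43, Hesmark, 1,089 units, ¥212,409.45):
Base rate for 55.43 is ¥6.17/unit.
Duty = 1,089 × ¥6.17 = ¥6,719.13.

¥6,719.13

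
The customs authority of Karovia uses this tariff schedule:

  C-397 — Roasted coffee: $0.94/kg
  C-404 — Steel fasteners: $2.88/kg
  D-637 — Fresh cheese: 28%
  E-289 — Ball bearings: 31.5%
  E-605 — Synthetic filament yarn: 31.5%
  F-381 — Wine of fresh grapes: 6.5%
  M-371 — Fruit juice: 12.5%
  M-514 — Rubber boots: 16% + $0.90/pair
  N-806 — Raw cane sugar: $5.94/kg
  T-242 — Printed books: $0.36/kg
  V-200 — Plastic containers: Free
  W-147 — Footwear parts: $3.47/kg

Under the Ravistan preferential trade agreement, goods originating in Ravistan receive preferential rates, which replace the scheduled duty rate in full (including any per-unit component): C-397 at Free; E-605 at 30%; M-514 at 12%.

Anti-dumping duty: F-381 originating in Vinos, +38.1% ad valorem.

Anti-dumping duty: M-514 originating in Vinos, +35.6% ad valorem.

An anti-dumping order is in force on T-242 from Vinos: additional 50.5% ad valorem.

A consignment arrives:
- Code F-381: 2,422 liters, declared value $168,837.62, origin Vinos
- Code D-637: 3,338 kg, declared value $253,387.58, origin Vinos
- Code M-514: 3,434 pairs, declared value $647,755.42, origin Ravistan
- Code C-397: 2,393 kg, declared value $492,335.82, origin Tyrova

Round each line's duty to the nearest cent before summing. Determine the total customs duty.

$226,230.17

Line 1 (F-381, Vinos, 2,422 liters, $168,837.62):
Base rate for F-381 is 6.5%.
Additional duty on F-381 from Vinos: +38.1%. Applied ad valorem rate: 6.5% + 38.1% = 44.6%.
Duty = $168,837.62 × 44.6% = $75,301.58.
Line 2 (D-637, Vinos, 3,338 kg, $253,387.58):
Base rate for D-637 is 28%.
Duty = $253,387.58 × 28% = $70,948.52.
Line 3 (M-514, Ravistan, 3,434 pairs, $647,755.42):
Base rate for M-514 is 16% + $0.90/pair.
Origin Ravistan qualifies under the Karovia–Ravistan agreement and M-514 is covered: preferential rate 12% applies instead.
The additional-duty order on M-514 targets Vinos, not Ravistan; it does not apply.
Duty = $647,755.42 × 12% = $77,730.65.
Line 4 (C-397, Tyrova, 2,393 kg, $492,335.82):
Base rate for C-397 is $0.94/kg.
C-397 has an FTA preferential rate, but origin Tyrova is not Ravistan; base rate stands.
Duty = 2,393 × $0.94 = $2,249.42.
Total = $75,301.58 + $70,948.52 + $77,730.65 + $2,249.42 = $226,230.17.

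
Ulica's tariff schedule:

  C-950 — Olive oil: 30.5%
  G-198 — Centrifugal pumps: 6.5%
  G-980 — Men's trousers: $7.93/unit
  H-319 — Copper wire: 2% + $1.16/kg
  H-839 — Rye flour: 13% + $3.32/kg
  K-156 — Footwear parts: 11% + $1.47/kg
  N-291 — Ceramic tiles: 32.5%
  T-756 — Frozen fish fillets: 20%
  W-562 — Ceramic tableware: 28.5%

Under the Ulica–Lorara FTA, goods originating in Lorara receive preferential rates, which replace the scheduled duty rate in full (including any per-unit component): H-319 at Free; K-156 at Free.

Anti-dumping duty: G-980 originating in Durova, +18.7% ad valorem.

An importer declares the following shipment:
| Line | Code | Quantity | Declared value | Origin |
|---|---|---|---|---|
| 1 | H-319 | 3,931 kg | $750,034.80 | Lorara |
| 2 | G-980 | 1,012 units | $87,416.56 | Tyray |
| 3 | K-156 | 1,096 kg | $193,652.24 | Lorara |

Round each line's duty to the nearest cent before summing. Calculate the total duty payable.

$8,025.16

Line 1 (H-319, Lorara, 3,931 kg, $750,034.80):
Base rate for H-319 is 2% + $1.16/kg.
Origin Lorara qualifies under the Ulica–Lorara agreement and H-319 is covered: preferential rate Free applies instead.
Duty = $750,034.80 × 0% = $0.00.
Line 2 (G-980, Tyray, 1,012 units, $87,416.56):
Base rate for G-980 is $7.93/unit.
The additional-duty order on G-980 targets Durova, not Tyray; it does not apply.
Duty = 1,012 × $7.93 = $8,025.16.
Line 3 (K-156, Lorara, 1,096 kg, $193,652.24):
Base rate for K-156 is 11% + $1.47/kg.
Origin Lorara qualifies under the Ulica–Lorara agreement and K-156 is covered: preferential rate Free applies instead.
Duty = $193,652.24 × 0% = $0.00.
Total = $0.00 + $8,025.16 + $0.00 = $8,025.16.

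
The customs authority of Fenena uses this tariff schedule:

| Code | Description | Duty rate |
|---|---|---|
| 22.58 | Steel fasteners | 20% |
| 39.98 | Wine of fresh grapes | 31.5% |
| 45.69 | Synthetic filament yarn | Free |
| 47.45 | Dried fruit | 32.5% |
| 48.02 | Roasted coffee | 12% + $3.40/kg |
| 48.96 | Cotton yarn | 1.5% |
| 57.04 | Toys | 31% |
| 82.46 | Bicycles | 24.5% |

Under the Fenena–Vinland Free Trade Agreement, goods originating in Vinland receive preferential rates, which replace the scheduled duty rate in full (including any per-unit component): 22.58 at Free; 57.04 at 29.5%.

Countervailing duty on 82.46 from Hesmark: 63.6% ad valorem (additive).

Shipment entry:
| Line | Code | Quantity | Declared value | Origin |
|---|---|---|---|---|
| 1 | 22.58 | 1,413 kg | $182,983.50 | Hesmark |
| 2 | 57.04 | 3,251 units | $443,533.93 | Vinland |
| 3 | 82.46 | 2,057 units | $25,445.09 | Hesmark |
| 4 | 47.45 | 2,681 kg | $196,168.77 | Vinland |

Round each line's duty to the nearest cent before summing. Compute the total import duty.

Line 1 (22.58, Hesmark, 1,413 kg, $182,983.50):
Base rate for 22.58 is 20%.
22.58 has an FTA preferential rate, but origin Hesmark is not Vinland; base rate stands.
Duty = $182,983.50 × 20% = $36,596.70.
Line 2 (57.04, Vinland, 3,251 units, $443,533.93):
Base rate for 57.04 is 31%.
Origin Vinland qualifies under the Fenena–Vinland agreement and 57.04 is covered: preferential rate 29.5% applies instead.
Duty = $443,533.93 × 29.5% = $130,842.51.
Line 3 (82.46, Hesmark, 2,057 units, $25,445.09):
Base rate for 82.46 is 24.5%.
Additional duty on 82.46 from Hesmark: +63.6%. Applied ad valorem rate: 24.5% + 63.6% = 88.1%.
Duty = $25,445.09 × 88.1% = $22,417.12.
Line 4 (47.45, Vinland, 2,681 kg, $196,168.77):
Base rate for 47.45 is 32.5%.
Origin Vinland is the FTA partner but 47.45 is not on the preference list; base rate stands.
Duty = $196,168.77 × 32.5% = $63,754.85.
Total = $36,596.70 + $130,842.51 + $22,417.12 + $63,754.85 = $253,611.18.

$253,611.18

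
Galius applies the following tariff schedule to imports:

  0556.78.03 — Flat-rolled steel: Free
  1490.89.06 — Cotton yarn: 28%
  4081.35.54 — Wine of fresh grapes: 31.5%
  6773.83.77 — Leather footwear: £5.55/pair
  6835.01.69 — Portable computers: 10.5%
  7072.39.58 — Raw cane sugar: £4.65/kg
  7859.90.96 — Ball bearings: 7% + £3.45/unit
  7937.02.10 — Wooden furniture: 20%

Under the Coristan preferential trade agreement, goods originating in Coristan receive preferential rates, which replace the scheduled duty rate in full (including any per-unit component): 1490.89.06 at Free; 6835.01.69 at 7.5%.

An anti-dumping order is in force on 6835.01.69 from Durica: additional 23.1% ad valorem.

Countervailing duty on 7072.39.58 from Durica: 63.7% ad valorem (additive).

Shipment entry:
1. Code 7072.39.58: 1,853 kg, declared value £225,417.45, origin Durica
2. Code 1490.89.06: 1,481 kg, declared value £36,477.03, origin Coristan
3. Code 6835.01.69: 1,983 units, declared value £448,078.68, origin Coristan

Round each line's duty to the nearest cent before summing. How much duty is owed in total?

£185,813.27

Line 1 (7072.39.58, Durica, 1,853 kg, £225,417.45):
Base rate for 7072.39.58 is £4.65/kg.
Additional duty on 7072.39.58 from Durica: +63.7% ad valorem. Applied ad valorem rate = 63.7%.
Duty = £225,417.45 × 63.7% + 1,853 × £4.65 = £152,207.37.
Line 2 (1490.89.06, Coristan, 1,481 kg, £36,477.03):
Base rate for 1490.89.06 is 28%.
Origin Coristan qualifies under the Galius–Coristan agreement and 1490.89.06 is covered: preferential rate Free applies instead.
Duty = £36,477.03 × 0% = £0.00.
Line 3 (6835.01.69, Coristan, 1,983 units, £448,078.68):
Base rate for 6835.01.69 is 10.5%.
Origin Coristan qualifies under the Galius–Coristan agreement and 6835.01.69 is covered: preferential rate 7.5% applies instead.
The additional-duty order on 6835.01.69 targets Durica, not Coristan; it does not apply.
Duty = £448,078.68 × 7.5% = £33,605.90.
Total = £152,207.37 + £0.00 + £33,605.90 = £185,813.27.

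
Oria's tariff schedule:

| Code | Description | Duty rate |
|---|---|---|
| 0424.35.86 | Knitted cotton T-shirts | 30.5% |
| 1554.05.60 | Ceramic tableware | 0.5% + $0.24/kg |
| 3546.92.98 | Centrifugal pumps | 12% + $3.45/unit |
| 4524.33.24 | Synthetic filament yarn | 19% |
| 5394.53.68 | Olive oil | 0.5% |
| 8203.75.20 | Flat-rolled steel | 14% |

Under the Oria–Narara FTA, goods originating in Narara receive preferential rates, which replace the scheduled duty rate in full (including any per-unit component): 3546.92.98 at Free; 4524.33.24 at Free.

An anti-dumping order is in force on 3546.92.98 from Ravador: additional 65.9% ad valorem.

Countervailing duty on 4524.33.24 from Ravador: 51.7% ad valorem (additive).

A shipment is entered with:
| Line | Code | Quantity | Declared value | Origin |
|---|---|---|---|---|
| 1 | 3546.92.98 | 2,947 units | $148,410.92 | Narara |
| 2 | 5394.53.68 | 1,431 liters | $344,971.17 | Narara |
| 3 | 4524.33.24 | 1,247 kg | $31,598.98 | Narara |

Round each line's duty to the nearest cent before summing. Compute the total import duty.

$1,724.86

Line 1 (3546.92.98, Narara, 2,947 units, $148,410.92):
Base rate for 3546.92.98 is 12% + $3.45/unit.
Origin Narara qualifies under the Oria–Narara agreement and 3546.92.98 is covered: preferential rate Free applies instead.
The additional-duty order on 3546.92.98 targets Ravador, not Narara; it does not apply.
Duty = $148,410.92 × 0% = $0.00.
Line 2 (5394.53.68, Narara, 1,431 liters, $344,971.17):
Base rate for 5394.53.68 is 0.5%.
Origin Narara is the FTA partner but 5394.53.68 is not on the preference list; base rate stands.
Duty = $344,971.17 × 0.5% = $1,724.86.
Line 3 (4524.33.24, Narara, 1,247 kg, $31,598.98):
Base rate for 4524.33.24 is 19%.
Origin Narara qualifies under the Oria–Narara agreement and 4524.33.24 is covered: preferential rate Free applies instead.
The additional-duty order on 4524.33.24 targets Ravador, not Narara; it does not apply.
Duty = $31,598.98 × 0% = $0.00.
Total = $0.00 + $1,724.86 + $0.00 = $1,724.86.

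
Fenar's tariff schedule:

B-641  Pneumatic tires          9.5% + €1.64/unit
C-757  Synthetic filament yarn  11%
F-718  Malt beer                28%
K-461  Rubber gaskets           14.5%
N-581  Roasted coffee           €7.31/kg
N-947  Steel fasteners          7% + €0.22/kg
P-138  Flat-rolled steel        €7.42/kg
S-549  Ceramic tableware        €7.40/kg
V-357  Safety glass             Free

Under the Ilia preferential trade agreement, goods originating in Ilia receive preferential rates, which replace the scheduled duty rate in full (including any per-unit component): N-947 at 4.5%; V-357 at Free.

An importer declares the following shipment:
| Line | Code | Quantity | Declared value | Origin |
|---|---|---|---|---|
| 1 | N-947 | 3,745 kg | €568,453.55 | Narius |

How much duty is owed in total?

€40,615.65

Line 1 (N-947, Narius, 3,745 kg, €568,453.55):
Base rate for N-947 is 7% + €0.22/kg.
N-947 has an FTA preferential rate, but origin Narius is not Ilia; base rate stands.
Duty = €568,453.55 × 7% + 3,745 × €0.22 = €40,615.65.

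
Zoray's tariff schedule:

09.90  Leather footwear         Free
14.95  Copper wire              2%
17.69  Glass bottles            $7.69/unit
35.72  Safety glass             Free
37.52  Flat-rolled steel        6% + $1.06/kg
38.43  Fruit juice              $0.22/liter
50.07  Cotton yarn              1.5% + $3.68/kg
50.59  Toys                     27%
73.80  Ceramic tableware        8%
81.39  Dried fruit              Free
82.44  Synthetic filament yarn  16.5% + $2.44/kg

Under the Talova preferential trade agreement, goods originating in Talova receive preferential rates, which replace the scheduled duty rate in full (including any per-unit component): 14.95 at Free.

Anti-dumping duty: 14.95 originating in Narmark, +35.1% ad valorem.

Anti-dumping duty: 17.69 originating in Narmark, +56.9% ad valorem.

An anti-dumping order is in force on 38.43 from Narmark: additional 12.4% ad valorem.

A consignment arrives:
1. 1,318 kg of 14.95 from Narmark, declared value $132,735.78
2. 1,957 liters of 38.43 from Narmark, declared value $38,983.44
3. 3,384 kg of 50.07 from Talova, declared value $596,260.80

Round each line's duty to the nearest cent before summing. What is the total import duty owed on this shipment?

$75,906.49

Line 1 (14.95, Narmark, 1,318 kg, $132,735.78):
Base rate for 14.95 is 2%.
14.95 has an FTA preferential rate, but origin Narmark is not Talova; base rate stands.
Additional duty on 14.95 from Narmark: +35.1%. Applied ad valorem rate: 2% + 35.1% = 37.1%.
Duty = $132,735.78 × 37.1% = $49,244.97.
Line 2 (38.43, Narmark, 1,957 liters, $38,983.44):
Base rate for 38.43 is $0.22/liter.
Additional duty on 38.43 from Narmark: +12.4% ad valorem. Applied ad valorem rate = 12.4%.
Duty = $38,983.44 × 12.4% + 1,957 × $0.22 = $5,264.49.
Line 3 (50.07, Talova, 3,384 kg, $596,260.80):
Base rate for 50.07 is 1.5% + $3.68/kg.
Origin Talova is the FTA partner but 50.07 is not on the preference list; base rate stands.
Duty = $596,260.80 × 1.5% + 3,384 × $3.68 = $21,397.03.
Total = $49,244.97 + $5,264.49 + $21,397.03 = $75,906.49.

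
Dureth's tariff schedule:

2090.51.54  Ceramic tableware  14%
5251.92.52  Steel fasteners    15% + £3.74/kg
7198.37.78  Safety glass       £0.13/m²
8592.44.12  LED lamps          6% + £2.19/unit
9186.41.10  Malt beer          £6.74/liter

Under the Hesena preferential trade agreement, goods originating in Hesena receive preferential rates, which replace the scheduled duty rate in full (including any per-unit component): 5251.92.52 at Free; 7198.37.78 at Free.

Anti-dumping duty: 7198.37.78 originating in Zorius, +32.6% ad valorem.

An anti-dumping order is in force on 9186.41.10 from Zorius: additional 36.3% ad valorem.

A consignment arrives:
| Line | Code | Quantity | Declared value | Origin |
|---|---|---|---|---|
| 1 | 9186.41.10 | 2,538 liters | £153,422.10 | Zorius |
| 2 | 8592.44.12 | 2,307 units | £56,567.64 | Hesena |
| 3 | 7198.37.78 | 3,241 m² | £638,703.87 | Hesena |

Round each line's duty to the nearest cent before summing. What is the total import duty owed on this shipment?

Line 1 (9186.41.10, Zorius, 2,538 liters, £153,422.10):
Base rate for 9186.41.10 is £6.74/liter.
Additional duty on 9186.41.10 from Zorius: +36.3% ad valorem. Applied ad valorem rate = 36.3%.
Duty = £153,422.10 × 36.3% + 2,538 × £6.74 = £72,798.34.
Line 2 (8592.44.12, Hesena, 2,307 units, £56,567.64):
Base rate for 8592.44.12 is 6% + £2.19/unit.
Origin Hesena is the FTA partner but 8592.44.12 is not on the preference list; base rate stands.
Duty = £56,567.64 × 6% + 2,307 × £2.19 = £8,446.39.
Line 3 (7198.37.78, Hesena, 3,241 m², £638,703.87):
Base rate for 7198.37.78 is £0.13/m².
Origin Hesena qualifies under the Dureth–Hesena agreement and 7198.37.78 is covered: preferential rate Free applies instead.
The additional-duty order on 7198.37.78 targets Zorius, not Hesena; it does not apply.
Duty = £638,703.87 × 0% = £0.00.
Total = £72,798.34 + £8,446.39 + £0.00 = £81,244.73.

£81,244.73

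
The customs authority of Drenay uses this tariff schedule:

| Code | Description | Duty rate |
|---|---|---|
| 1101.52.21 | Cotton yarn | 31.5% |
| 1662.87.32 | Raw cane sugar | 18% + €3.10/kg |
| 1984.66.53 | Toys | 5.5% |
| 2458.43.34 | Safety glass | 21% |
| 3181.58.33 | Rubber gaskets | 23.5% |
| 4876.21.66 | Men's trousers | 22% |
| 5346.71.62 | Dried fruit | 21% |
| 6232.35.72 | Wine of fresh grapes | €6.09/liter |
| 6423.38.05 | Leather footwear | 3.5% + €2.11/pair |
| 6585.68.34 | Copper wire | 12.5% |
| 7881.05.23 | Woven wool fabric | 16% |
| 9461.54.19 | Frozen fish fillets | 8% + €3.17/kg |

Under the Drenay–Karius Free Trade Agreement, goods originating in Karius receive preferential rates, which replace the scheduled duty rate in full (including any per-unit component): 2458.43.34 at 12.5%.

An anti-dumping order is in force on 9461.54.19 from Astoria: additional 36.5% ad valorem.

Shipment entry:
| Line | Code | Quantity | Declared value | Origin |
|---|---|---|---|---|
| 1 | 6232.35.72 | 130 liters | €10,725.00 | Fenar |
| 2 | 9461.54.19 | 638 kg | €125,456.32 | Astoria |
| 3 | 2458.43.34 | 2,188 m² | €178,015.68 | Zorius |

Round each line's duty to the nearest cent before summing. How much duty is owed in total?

Line 1 (6232.35.72, Fenar, 130 liters, €10,725.00):
Base rate for 6232.35.72 is €6.09/liter.
Duty = 130 × €6.09 = €791.70.
Line 2 (9461.54.19, Astoria, 638 kg, €125,456.32):
Base rate for 9461.54.19 is 8% + €3.17/kg.
Additional duty on 9461.54.19 from Astoria: +36.5%. Applied ad valorem rate: 8% + 36.5% = 44.5%.
Duty = €125,456.32 × 44.5% + 638 × €3.17 = €57,850.52.
Line 3 (2458.43.34, Zorius, 2,188 m², €178,015.68):
Base rate for 2458.43.34 is 21%.
2458.43.34 has an FTA preferential rate, but origin Zorius is not Karius; base rate stands.
Duty = €178,015.68 × 21% = €37,383.29.
Total = €791.70 + €57,850.52 + €37,383.29 = €96,025.51.

€96,025.51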